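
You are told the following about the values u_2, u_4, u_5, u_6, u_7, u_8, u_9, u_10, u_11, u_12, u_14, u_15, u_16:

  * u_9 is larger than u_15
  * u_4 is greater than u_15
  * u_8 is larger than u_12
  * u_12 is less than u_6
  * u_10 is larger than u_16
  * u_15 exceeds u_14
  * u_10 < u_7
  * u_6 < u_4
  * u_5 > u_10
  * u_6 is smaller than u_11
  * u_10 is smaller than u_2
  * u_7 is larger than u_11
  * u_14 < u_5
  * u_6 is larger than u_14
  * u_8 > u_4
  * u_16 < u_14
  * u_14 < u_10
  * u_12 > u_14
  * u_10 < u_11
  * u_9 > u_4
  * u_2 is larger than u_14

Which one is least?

Chaining upward from u_16: directly above it, u_14, u_10; then u_15, u_12, u_6, u_2, u_5, u_11, u_7; then u_4, u_8, u_9.
That covers every other element, and nothing is given below u_16, so u_16 is the least.

u_16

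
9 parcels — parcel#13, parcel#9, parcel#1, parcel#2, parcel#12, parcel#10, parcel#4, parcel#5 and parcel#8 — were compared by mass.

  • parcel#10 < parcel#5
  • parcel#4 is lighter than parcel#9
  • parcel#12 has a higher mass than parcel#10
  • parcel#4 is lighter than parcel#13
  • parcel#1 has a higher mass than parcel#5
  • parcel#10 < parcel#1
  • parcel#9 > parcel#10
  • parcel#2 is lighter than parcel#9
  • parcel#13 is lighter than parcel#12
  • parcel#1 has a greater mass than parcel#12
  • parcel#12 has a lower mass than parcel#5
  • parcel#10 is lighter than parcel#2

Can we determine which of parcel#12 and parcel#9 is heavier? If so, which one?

Following every chain through parcel#12: above parcel#12 we get parcel#5, parcel#1; below parcel#12 we get parcel#10, parcel#4, parcel#13.
parcel#9 is not reached, and no chain runs the other way from parcel#9 to parcel#12.
So the given relations leave the order of parcel#12 and parcel#9 undetermined.

undetermined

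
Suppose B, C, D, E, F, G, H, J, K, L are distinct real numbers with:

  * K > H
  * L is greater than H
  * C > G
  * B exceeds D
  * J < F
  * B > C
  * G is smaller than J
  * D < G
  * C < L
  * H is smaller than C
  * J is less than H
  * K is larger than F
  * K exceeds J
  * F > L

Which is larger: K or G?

G < J and J < H give G < H.
Then H < C extends the chain to C.
With C < L: G < J < H < C < L.
Then L < F extends the chain to F.
With F < K: G < J < H < C < L < F < K.
So G < K; K is the larger of the two.

K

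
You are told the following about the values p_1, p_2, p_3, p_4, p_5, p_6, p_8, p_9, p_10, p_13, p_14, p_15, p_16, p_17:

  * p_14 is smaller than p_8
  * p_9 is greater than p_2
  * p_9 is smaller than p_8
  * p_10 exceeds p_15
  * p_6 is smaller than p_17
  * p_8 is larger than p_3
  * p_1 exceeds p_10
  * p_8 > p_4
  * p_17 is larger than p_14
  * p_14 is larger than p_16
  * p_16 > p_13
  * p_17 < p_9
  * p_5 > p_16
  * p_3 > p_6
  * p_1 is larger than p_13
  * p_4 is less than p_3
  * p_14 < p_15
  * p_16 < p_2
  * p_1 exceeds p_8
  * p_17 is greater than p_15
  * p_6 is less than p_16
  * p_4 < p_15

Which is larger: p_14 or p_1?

Link the given pairs in sequence: p_14 < p_15; p_15 < p_17; p_17 < p_9; p_9 < p_8; p_8 < p_1.
Together: p_14 < p_15 < p_17 < p_9 < p_8 < p_1.
So p_14 < p_1; p_1 is the larger of the two.

p_1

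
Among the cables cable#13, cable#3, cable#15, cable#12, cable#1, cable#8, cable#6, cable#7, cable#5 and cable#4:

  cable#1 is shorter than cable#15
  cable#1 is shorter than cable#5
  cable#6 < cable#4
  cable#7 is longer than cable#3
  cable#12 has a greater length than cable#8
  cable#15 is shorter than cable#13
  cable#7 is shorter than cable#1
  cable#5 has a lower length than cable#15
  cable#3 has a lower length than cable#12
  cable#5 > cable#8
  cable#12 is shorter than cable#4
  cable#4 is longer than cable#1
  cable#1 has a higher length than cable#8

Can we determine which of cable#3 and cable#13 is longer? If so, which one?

cable#13

cable#3 < cable#7 and cable#7 < cable#1 give cable#3 < cable#1.
With cable#1 < cable#5: cable#3 < cable#7 < cable#1 < cable#5.
Then cable#5 < cable#15 extends the chain to cable#15.
With cable#15 < cable#13: cable#3 < cable#7 < cable#1 < cable#5 < cable#15 < cable#13.
So cable#13 is longer.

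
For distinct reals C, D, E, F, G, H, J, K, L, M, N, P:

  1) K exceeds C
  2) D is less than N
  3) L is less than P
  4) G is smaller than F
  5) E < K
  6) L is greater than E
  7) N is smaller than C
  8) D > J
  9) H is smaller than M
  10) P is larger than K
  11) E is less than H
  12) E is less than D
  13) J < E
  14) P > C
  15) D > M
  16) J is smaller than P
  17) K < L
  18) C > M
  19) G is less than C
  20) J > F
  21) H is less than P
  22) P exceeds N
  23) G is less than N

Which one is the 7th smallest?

Chaining the given pairs: G < F < J < E < H < M < D < N < C < K < L < P.
Counting 7 from the smallest end gives D.

D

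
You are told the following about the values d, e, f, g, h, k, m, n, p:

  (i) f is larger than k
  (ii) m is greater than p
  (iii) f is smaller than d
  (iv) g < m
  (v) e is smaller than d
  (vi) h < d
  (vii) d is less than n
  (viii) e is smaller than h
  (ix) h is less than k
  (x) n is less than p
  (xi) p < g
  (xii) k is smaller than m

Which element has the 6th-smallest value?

n

The consecutive relations fix a unique order: e < h < k < f < d < n < p < g < m.
Counting 6 from the smallest end gives n.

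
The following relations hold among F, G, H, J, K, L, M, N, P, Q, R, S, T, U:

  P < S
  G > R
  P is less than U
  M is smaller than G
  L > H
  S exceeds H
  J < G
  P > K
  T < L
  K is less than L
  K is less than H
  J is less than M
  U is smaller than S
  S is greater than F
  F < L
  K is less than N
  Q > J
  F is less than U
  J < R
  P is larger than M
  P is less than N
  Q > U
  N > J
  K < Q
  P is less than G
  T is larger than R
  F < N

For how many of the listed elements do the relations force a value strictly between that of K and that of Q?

Chaining upward from K reaches: P, U, G, H, N, L, S.
Chaining downward from Q reaches: F, J, M, P, U.
Strictly between K and Q are those in both lists: P, U — 2 elements.

2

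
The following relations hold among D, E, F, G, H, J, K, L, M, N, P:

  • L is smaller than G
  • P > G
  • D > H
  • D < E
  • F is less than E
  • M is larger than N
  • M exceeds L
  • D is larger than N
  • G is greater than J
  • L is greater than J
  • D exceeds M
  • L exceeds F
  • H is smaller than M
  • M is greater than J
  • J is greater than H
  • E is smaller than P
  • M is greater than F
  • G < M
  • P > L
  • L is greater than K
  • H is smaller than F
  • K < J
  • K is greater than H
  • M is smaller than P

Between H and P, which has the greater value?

Link the given pairs in sequence: H < K; K < J; J < L; L < G; G < M; M < D; D < E; E < P.
Chaining these gives H < K < J < L < G < M < D < E < P.
So H < P; P is the larger of the two.

P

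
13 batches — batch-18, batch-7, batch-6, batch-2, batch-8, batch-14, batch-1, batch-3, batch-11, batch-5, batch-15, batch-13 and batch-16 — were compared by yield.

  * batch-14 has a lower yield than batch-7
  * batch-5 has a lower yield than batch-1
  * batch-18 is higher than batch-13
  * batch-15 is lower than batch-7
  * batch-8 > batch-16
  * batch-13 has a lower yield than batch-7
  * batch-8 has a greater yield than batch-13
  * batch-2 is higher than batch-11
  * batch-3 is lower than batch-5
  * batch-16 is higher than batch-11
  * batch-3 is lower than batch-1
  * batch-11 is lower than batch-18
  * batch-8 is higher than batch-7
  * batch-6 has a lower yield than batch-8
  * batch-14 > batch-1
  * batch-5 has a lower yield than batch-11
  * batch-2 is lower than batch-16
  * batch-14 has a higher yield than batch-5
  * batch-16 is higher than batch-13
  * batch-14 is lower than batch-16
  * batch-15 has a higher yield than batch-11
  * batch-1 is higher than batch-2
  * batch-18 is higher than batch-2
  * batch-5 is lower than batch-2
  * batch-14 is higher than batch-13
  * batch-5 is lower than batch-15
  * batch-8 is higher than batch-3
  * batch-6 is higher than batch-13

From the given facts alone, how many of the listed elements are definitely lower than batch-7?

The elements the relations force below batch-7 are batch-13, batch-3, batch-5, batch-11, batch-2, batch-1, batch-14, batch-15 — no chain reaches any other.
That is 8.

8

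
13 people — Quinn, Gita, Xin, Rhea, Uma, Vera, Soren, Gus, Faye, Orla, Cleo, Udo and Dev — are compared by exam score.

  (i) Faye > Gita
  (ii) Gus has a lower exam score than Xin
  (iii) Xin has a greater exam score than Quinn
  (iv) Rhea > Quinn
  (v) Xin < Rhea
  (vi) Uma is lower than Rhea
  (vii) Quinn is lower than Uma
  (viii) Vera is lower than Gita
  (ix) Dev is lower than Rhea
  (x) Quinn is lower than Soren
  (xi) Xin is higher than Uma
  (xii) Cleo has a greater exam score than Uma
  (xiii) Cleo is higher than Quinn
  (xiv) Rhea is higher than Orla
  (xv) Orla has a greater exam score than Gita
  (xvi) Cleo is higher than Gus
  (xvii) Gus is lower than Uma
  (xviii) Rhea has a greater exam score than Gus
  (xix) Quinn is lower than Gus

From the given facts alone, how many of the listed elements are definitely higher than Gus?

4

From Gus the given relations immediately reach Uma, Xin, Rhea, Cleo.
No other element is forced above Gus by the given relations, so the count is 4.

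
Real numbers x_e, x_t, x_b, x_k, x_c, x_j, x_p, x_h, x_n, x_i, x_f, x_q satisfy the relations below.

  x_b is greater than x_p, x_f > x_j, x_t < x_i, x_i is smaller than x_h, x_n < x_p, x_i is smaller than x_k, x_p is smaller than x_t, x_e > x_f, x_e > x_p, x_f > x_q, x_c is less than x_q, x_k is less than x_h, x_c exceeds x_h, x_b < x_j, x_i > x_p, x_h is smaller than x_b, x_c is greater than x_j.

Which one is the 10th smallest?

Chaining the given pairs: x_n < x_p < x_t < x_i < x_k < x_h < x_b < x_j < x_c < x_q < x_f < x_e.
Counting 10 from the smallest end gives x_q.

x_q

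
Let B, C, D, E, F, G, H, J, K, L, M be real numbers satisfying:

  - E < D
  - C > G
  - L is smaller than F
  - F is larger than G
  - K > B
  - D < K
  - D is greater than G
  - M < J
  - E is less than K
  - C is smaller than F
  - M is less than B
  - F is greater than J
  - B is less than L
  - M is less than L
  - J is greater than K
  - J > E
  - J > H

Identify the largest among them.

F

M is not greatest since M < B; G is not greatest since G < C; E is not greatest since E < K; D is not greatest since D < K; B is not greatest since B < L; H is not greatest since H < J; L is not greatest since L < F; K is not greatest since K < J; C is not greatest since C < F; J is not greatest since J < F.
Only F has nothing above it, so F is the largest.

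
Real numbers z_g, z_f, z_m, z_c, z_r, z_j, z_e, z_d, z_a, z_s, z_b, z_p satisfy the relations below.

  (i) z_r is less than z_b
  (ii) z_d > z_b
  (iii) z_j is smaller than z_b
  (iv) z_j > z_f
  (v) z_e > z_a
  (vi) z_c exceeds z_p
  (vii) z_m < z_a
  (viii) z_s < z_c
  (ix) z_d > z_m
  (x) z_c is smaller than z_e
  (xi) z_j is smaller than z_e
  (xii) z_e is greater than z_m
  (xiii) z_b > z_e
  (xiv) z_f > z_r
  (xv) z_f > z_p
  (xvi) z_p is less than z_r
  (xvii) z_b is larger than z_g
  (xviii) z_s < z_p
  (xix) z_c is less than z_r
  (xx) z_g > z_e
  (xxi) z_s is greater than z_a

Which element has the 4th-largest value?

z_e

The consecutive relations fix a unique order: z_m < z_a < z_s < z_p < z_c < z_r < z_f < z_j < z_e < z_g < z_b < z_d.
Counting 4 from the largest end gives z_e.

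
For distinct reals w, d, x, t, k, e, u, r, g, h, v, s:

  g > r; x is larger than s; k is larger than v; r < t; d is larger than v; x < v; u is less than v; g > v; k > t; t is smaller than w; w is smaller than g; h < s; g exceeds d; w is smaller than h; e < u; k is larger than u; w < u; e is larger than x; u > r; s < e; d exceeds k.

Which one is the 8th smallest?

Chaining the given pairs: r < t < w < h < s < x < e < u < v < k < d < g.
Counting 8 from the smallest end gives u.

u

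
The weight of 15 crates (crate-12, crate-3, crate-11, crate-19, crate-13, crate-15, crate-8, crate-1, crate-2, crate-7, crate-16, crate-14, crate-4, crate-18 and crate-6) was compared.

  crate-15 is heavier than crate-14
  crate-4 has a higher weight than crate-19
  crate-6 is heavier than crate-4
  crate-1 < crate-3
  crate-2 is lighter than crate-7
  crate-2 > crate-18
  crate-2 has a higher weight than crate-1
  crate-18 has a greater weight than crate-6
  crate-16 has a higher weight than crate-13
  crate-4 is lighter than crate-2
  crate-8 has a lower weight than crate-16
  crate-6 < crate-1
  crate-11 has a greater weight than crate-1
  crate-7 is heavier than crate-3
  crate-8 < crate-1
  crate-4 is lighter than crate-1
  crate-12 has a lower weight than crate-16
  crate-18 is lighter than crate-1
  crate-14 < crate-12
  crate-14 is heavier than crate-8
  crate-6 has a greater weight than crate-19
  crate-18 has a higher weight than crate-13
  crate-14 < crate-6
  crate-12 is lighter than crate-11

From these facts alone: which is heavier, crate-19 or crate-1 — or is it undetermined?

The relevant relations are crate-19 < crate-4; crate-4 < crate-6; crate-6 < crate-18; crate-18 < crate-1.
Together: crate-19 < crate-4 < crate-6 < crate-18 < crate-1.
So crate-1 is heavier.

crate-1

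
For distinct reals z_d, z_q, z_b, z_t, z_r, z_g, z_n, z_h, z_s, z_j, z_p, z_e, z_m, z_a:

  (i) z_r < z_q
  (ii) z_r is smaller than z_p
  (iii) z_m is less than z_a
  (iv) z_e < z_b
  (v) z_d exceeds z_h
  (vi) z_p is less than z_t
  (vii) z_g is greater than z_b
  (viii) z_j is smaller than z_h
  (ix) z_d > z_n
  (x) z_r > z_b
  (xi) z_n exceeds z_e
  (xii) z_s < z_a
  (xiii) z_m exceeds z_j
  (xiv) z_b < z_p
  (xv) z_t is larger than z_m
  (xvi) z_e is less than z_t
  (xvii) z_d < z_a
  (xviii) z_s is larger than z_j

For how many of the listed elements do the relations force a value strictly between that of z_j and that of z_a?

4

The relations place z_j below z_a. An element lies strictly between them when it is forced above z_j and also forced below z_a.
Above z_j: {z_m, z_t, z_h, z_s, z_d}. Below z_a: {z_e, z_n, z_m, z_h, z_s, z_d}.
Intersection: {z_m, z_h, z_s, z_d} — 4.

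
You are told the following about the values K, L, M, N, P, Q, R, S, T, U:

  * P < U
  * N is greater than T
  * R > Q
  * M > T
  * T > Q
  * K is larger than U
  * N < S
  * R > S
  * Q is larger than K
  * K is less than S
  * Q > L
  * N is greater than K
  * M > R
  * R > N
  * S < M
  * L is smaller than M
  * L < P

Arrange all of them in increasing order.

Each adjacent pair is fixed by a given relation: L < P; P < U; U < K; K < Q; Q < T; T < N; N < S; S < R; R < M. Chaining them end to end gives the full order.

L < P < U < K < Q < T < N < S < R < M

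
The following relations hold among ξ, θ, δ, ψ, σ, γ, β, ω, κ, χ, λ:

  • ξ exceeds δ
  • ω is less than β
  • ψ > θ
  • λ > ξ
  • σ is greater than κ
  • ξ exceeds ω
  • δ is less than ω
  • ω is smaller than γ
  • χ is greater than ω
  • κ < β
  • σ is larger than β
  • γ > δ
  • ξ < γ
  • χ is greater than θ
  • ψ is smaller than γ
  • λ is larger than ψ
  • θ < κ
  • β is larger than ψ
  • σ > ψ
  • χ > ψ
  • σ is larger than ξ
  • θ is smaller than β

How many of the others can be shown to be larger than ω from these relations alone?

Directly above ω: χ, ξ, β, γ.
One step further: λ, σ (6 so far).
No other element is forced above ω by the given relations, so the count is 6.

6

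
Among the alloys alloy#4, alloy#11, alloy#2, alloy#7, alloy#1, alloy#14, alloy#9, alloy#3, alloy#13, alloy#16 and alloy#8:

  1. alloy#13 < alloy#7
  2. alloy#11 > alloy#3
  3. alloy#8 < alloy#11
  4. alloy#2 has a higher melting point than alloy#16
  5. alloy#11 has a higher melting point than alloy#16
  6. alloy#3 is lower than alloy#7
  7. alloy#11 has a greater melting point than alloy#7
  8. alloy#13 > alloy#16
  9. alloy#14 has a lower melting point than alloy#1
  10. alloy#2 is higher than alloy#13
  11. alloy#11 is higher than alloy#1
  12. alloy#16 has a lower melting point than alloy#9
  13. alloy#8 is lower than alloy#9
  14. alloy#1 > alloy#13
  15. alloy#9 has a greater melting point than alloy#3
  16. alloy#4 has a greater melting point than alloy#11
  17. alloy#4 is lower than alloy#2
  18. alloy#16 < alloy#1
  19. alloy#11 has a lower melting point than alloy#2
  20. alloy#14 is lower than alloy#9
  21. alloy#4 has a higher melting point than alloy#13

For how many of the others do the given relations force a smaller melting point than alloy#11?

The elements the relations force below alloy#11 are alloy#14, alloy#16, alloy#3, alloy#13, alloy#1, alloy#8, alloy#7 — no chain reaches any other.
That is 7.

7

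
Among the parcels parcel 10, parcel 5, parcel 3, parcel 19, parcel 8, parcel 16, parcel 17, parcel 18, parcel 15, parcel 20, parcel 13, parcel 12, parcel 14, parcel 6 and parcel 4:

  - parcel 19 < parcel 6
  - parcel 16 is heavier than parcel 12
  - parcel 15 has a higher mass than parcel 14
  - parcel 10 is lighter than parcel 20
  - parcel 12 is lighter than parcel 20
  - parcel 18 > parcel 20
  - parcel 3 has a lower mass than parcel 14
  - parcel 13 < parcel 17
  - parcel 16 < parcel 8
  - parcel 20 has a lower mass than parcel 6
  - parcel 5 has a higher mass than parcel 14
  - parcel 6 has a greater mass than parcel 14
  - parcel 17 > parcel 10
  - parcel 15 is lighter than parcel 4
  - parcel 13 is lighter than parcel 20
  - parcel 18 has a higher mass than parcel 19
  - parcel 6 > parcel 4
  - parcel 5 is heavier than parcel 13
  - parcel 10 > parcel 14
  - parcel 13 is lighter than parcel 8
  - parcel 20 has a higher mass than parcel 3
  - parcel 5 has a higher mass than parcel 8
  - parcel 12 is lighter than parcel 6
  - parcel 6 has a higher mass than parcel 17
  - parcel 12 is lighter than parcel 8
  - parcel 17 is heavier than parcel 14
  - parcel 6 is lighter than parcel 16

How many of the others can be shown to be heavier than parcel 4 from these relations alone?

From parcel 4 the given relations immediately reach parcel 6.
From those, parcel 16 — 2 in total.
From those, parcel 8 — 3 in total.
From those, parcel 5 — 4 in total.
Nothing else is reachable above parcel 4; 4 in all.

4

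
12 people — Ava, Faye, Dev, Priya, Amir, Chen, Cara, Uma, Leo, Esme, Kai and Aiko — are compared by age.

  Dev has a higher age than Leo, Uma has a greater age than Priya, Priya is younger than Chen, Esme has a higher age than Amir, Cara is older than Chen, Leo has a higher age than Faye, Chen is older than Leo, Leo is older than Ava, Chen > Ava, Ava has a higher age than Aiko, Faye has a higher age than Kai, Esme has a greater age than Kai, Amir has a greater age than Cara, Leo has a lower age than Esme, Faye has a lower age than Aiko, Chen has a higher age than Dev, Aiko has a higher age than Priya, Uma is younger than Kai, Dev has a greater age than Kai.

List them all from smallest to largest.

Nothing is placed below Priya, so it is least; from there Priya < Uma; Uma < Kai; Kai < Faye; Faye < Aiko; Aiko < Ava; Ava < Leo; Leo < Dev; Dev < Chen; Chen < Cara; Cara < Amir; Amir < Esme, each given directly.

Priya < Uma < Kai < Faye < Aiko < Ava < Leo < Dev < Chen < Cara < Amir < Esme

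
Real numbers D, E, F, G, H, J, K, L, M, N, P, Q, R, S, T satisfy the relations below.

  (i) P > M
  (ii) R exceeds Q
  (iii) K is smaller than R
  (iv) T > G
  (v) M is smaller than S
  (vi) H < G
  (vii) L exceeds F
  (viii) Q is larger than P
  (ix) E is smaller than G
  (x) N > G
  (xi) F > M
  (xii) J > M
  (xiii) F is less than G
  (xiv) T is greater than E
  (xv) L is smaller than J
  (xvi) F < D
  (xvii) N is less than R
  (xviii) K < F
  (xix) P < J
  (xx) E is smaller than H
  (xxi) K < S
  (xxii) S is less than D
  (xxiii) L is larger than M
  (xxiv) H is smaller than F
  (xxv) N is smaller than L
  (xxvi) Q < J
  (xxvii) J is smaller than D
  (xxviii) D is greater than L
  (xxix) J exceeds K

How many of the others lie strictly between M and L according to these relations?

3

The relations place M below L. An element lies strictly between them when it is forced above M and also forced below L.
Above M: {P, S, F, G, N, Q, T, J, D, R}. Below L: {K, E, H, F, G, N}.
Intersection: {F, G, N} — 3.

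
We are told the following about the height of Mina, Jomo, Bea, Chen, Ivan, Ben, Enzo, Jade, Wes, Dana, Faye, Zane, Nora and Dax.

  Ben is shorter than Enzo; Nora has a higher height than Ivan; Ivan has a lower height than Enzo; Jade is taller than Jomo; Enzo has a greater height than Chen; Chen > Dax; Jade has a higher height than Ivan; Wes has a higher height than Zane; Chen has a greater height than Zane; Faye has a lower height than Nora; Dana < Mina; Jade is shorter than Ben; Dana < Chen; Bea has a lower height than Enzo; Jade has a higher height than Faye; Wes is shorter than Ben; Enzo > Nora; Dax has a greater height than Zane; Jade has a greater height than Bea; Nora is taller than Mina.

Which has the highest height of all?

Chaining downward from Enzo: directly below it, Bea, Ivan, Nora, Chen, Ben; then Zane, Dana, Wes, Dax, Faye, Mina, Jade; then Jomo.
That covers every other element, and nothing is given above Enzo, so Enzo is the highest height.

Enzo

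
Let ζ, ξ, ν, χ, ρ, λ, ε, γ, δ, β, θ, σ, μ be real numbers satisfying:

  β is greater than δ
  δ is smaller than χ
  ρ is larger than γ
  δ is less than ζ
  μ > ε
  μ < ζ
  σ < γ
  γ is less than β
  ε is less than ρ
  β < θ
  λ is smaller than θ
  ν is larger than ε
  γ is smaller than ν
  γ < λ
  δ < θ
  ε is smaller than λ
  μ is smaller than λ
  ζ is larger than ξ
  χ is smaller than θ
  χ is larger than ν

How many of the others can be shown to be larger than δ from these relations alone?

From δ the given relations immediately reach β, ζ, χ, θ.
No other element is forced above δ by the given relations, so the count is 4.

4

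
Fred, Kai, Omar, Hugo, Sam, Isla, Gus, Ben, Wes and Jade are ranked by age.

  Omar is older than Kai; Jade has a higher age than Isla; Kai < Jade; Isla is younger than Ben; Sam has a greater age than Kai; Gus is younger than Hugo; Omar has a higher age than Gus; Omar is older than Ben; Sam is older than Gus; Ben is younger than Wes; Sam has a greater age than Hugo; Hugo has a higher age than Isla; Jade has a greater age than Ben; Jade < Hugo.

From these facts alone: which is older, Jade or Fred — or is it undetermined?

undetermined

Following every chain through Fred: nothing is chained to Fred.
Jade is not reached, and no chain runs the other way from Jade to Fred.
So the given relations leave the order of Fred and Jade undetermined.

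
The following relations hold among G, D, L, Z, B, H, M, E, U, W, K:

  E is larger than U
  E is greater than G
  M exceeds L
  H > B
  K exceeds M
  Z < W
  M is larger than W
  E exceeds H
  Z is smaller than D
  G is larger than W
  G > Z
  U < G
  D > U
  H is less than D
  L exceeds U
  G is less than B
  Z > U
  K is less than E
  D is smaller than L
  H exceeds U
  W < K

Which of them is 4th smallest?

G

Chaining the given pairs: U < Z < W < G < B < H < D < L < M < K < E.
The 4th smallest is G.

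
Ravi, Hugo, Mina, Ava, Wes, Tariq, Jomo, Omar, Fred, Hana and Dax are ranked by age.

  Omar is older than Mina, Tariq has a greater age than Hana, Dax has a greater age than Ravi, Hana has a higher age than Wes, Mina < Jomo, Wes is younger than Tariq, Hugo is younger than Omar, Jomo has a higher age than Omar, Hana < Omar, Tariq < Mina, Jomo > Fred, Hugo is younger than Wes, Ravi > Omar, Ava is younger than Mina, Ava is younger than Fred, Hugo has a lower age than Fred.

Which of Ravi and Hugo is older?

Ravi

Hugo < Wes and Wes < Hana give Hugo < Hana.
With Hana < Tariq: Hugo < Wes < Hana < Tariq.
Then Tariq < Mina extends the chain to Mina.
With Mina < Omar: Hugo < Wes < Hana < Tariq < Mina < Omar.
Then Omar < Ravi extends the chain to Ravi.
So Hugo < Ravi; Ravi is the older of the two.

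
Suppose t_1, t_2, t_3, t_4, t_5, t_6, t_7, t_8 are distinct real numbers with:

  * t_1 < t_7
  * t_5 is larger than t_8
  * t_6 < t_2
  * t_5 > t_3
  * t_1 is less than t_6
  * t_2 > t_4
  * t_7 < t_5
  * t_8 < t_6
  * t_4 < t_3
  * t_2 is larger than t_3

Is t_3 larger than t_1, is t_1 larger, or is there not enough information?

undetermined

Following every chain through t_1: above t_1 we get t_7, t_6, t_5, t_2.
t_3 is not reached, and no chain runs the other way from t_3 to t_1.
So the given relations leave the order of t_1 and t_3 undetermined.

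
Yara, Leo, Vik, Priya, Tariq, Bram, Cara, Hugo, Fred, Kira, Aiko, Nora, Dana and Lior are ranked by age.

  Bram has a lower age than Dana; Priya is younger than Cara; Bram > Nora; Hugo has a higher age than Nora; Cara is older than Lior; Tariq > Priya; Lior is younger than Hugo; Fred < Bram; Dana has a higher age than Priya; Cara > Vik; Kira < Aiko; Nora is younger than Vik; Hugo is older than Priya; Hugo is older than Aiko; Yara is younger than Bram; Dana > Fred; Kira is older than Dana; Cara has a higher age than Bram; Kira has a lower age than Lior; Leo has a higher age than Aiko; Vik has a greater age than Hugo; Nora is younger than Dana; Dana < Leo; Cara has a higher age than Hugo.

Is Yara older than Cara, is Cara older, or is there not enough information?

Cara

The relevant relations are Yara < Bram; Bram < Dana; Dana < Kira; Kira < Lior; Lior < Hugo; Hugo < Vik; Vik < Cara.
Chaining these gives Yara < Bram < Dana < Kira < Lior < Hugo < Vik < Cara.
So Cara is older.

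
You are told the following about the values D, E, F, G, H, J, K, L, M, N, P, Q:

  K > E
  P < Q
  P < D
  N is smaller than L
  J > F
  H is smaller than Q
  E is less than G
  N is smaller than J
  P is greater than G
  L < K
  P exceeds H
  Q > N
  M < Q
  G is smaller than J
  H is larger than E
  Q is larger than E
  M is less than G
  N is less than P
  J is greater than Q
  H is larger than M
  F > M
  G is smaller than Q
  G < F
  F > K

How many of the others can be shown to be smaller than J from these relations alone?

10

The elements the relations force below J are N, M, L, E, G, H, P, K, Q, F — no chain reaches any other.
That is 10.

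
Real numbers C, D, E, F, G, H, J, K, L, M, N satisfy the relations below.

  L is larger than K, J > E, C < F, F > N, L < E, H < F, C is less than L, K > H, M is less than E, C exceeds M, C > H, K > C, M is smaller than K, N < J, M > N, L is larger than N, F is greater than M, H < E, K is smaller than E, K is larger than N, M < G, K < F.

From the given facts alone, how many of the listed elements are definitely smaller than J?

7

The elements the relations force below J are N, M, H, C, K, L, E — no chain reaches any other.
That is 7.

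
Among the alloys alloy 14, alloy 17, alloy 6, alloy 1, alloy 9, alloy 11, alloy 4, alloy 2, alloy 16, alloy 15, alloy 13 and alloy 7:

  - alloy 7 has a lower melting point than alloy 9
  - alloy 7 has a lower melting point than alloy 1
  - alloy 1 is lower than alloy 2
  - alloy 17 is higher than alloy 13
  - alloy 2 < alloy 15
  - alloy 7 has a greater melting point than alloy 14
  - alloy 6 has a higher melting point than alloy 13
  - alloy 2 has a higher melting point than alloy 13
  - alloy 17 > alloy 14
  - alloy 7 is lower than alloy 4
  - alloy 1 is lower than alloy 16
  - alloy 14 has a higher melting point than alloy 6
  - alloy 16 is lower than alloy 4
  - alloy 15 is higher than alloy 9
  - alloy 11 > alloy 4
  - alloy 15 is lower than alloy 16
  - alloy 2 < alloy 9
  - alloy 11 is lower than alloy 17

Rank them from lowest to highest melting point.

The consecutive links are each given: alloy 13 < alloy 6; alloy 6 < alloy 14; alloy 14 < alloy 7; alloy 7 < alloy 1; alloy 1 < alloy 2; alloy 2 < alloy 9; alloy 9 < alloy 15; alloy 15 < alloy 16; alloy 16 < alloy 4; alloy 4 < alloy 11; alloy 11 < alloy 17.

alloy 13 < alloy 6 < alloy 14 < alloy 7 < alloy 1 < alloy 2 < alloy 9 < alloy 15 < alloy 16 < alloy 4 < alloy 11 < alloy 17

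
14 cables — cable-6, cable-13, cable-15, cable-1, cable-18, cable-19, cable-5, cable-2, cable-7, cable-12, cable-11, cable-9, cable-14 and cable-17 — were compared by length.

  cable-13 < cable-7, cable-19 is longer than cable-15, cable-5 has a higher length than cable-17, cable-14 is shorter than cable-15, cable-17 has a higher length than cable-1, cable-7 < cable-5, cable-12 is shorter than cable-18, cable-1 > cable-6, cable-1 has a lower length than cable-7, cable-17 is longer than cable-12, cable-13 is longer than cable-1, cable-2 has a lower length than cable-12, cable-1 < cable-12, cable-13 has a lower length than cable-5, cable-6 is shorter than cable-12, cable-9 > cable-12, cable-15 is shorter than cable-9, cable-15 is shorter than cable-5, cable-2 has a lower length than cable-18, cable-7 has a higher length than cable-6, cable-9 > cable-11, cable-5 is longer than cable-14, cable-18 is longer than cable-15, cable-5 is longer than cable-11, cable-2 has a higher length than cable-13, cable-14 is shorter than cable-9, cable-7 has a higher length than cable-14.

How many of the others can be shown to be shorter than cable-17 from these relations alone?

5

From cable-17 the given relations immediately reach cable-1, cable-12.
From those, cable-6, cable-2 — 4 in total.
From those, cable-13 — 5 in total.
Nothing else is reachable below cable-17; 5 in all.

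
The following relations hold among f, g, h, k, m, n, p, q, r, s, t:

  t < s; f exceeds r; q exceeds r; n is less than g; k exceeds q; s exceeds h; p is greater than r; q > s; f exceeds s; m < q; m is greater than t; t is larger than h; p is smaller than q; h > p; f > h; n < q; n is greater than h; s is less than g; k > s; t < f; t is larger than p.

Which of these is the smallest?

p is not least since r < p; h is not least since p < h; n is not least since h < n; t is not least since h < t; s is not least since h < s; g is not least since s < g; m is not least since t < m; f is not least since r < f; q is not least since p < q; k is not least since s < k.
Only r has nothing below it, so r is the smallest.

r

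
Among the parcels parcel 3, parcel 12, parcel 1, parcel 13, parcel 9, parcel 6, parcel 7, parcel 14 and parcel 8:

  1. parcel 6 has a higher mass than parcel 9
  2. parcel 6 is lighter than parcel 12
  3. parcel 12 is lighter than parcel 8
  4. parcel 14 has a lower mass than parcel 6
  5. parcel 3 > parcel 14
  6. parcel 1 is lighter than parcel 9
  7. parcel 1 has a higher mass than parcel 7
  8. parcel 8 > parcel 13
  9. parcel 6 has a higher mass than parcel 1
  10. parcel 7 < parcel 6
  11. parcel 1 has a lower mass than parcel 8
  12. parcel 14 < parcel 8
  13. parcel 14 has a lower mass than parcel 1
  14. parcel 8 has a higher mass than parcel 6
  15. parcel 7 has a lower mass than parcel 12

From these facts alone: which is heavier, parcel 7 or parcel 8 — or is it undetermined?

Chaining the given relations: parcel 7 < parcel 1 < parcel 6 < parcel 12 < parcel 8.
So parcel 8 is heavier.

parcel 8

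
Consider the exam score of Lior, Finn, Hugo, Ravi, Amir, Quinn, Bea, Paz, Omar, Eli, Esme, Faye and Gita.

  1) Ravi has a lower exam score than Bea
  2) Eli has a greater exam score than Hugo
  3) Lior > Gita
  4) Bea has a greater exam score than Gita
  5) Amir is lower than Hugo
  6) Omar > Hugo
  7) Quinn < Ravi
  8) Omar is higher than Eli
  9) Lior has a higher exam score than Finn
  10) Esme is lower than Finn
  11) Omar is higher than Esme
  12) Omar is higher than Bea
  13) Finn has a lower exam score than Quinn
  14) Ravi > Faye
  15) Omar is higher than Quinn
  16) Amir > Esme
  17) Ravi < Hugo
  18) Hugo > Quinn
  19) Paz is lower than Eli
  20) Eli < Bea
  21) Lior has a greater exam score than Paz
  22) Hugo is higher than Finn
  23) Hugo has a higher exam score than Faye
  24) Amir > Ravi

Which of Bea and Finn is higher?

Bea

The relevant relations are Finn < Quinn; Quinn < Ravi; Ravi < Amir; Amir < Hugo; Hugo < Eli; Eli < Bea.
Chaining these gives Finn < Quinn < Ravi < Amir < Hugo < Eli < Bea.
So Finn < Bea; Bea is the higher of the two.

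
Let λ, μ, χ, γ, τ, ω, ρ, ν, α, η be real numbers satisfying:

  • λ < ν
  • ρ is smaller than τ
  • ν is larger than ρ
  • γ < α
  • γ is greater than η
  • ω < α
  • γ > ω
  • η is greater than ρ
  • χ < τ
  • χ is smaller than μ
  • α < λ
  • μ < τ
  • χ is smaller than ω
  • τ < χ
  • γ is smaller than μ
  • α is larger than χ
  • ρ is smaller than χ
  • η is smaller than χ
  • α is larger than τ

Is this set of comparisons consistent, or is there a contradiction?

We have τ < χ stated directly, yet also χ < ω < γ < μ < τ by chaining the others — so χ < τ. Contradiction.

inconsistent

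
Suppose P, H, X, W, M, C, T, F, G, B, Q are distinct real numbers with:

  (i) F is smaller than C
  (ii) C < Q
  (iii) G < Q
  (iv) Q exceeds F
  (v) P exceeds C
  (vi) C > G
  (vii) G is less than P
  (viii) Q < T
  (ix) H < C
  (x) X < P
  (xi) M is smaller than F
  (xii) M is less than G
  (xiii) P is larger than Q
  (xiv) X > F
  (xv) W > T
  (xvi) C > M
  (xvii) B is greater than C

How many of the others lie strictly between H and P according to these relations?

The relations place H below P. An element lies strictly between them when it is forced above H and also forced below P.
Above H: {C, B, Q, T, W}. Below P: {M, F, G, X, C, Q}.
Intersection: {C, Q} — 2.

2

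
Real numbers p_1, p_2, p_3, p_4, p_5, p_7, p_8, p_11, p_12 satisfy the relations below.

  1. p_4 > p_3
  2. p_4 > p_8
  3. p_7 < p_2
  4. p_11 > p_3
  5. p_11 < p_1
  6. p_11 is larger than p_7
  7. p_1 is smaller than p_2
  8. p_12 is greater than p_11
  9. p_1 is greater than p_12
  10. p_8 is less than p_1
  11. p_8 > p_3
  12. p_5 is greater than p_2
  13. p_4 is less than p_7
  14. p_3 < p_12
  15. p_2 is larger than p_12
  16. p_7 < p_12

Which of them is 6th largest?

p_7

Piecing the relations together gives one ordering: p_3 < p_8 < p_4 < p_7 < p_11 < p_12 < p_1 < p_2 < p_5.
Counting 6 from the largest end gives p_7.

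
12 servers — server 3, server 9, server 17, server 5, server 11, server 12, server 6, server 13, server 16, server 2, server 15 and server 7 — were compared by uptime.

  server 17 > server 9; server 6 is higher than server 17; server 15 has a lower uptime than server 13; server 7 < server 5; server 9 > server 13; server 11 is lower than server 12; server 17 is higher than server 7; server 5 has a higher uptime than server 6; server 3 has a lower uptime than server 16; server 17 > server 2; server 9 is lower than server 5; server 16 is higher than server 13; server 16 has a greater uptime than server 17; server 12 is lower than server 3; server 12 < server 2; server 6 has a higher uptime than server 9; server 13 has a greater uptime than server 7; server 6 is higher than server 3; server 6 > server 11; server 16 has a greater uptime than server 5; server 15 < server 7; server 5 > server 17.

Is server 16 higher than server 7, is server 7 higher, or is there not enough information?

Following the relations from server 7: server 7 < server 13 < server 9 < server 17 < server 6 < server 5 < server 16.
So server 16 is higher.

server 16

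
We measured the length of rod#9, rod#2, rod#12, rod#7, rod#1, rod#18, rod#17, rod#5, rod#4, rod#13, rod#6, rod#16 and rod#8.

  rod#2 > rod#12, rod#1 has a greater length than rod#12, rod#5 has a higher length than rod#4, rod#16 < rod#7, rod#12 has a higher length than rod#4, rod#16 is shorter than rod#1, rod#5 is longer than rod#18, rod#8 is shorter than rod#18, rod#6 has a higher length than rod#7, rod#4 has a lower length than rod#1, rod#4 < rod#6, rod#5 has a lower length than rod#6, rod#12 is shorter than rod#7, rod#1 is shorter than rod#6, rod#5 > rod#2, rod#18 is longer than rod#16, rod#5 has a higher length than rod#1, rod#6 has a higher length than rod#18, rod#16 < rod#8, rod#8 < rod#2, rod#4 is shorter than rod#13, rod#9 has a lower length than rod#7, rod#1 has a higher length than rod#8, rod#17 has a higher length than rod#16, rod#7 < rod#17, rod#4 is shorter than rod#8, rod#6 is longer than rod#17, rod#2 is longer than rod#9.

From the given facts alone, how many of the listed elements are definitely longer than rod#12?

From rod#12 the given relations immediately reach rod#1, rod#7, rod#2.
From those, rod#17, rod#5, rod#6 — 6 in total.
No other element is forced above rod#12 by the given relations, so the count is 6.

6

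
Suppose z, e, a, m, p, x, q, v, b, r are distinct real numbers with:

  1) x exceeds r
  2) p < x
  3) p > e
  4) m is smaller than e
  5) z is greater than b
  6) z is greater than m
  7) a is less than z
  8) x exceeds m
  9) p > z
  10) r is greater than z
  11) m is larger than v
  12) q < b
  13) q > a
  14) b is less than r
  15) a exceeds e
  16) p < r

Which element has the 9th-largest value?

The consecutive relations fix a unique order: v < m < e < a < q < b < z < p < r < x.
The 9th largest is m.

m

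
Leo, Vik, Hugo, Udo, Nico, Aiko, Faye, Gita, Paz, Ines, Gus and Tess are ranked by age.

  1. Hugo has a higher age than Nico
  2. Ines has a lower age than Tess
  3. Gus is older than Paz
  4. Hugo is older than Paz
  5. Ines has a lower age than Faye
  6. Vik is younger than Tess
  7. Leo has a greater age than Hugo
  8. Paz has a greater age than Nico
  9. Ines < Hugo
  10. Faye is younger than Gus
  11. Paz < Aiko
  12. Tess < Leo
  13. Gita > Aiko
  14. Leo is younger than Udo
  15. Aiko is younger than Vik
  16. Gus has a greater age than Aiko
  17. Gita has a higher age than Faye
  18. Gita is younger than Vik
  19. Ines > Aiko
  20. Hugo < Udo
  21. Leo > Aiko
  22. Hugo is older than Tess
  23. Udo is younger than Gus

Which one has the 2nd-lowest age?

Chaining the given pairs: Nico < Paz < Aiko < Ines < Faye < Gita < Vik < Tess < Hugo < Leo < Udo < Gus.
Counting 2 from the smallest end gives Paz.

Paz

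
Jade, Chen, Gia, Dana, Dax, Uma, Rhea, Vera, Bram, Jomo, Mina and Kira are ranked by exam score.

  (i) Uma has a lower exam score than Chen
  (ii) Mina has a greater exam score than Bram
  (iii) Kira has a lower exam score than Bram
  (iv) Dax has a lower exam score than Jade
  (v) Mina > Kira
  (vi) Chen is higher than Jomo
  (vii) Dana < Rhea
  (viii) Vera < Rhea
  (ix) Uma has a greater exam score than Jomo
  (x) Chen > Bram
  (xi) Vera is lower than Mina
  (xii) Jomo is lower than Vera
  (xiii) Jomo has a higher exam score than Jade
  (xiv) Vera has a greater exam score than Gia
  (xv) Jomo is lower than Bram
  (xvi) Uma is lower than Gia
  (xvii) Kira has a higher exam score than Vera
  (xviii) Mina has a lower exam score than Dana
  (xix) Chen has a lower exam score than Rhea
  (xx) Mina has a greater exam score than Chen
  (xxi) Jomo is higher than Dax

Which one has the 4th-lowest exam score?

Uma

The consecutive relations fix a unique order: Dax < Jade < Jomo < Uma < Gia < Vera < Kira < Bram < Chen < Mina < Dana < Rhea.
Counting 4 from the smallest end gives Uma.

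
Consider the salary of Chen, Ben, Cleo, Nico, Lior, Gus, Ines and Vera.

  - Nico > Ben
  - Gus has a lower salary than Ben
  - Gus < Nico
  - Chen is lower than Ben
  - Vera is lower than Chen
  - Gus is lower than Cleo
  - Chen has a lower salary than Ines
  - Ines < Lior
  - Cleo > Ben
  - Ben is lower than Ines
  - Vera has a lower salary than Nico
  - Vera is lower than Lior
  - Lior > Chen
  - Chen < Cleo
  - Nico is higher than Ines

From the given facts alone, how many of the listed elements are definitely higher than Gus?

5

Directly above Gus: Ben, Cleo, Nico.
One step further: Ines (4 so far).
One step further: Lior (5 so far).
No other element is forced above Gus by the given relations, so the count is 5.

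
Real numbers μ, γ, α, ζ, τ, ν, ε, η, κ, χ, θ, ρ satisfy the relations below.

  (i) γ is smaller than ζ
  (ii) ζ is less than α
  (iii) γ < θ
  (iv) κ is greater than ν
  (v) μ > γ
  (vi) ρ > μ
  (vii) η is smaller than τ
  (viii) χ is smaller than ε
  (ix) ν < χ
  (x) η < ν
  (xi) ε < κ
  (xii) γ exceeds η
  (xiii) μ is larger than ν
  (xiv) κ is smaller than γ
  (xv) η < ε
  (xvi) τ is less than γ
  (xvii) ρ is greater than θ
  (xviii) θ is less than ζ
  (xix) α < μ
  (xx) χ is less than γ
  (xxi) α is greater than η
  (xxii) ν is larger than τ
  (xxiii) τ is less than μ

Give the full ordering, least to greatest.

η < τ < ν < χ < ε < κ < γ < θ < ζ < α < μ < ρ

Nothing is placed below η, so it is least; from there η < τ; τ < ν; ν < χ; χ < ε; ε < κ; κ < γ; γ < θ; θ < ζ; ζ < α; α < μ; μ < ρ, each given directly.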